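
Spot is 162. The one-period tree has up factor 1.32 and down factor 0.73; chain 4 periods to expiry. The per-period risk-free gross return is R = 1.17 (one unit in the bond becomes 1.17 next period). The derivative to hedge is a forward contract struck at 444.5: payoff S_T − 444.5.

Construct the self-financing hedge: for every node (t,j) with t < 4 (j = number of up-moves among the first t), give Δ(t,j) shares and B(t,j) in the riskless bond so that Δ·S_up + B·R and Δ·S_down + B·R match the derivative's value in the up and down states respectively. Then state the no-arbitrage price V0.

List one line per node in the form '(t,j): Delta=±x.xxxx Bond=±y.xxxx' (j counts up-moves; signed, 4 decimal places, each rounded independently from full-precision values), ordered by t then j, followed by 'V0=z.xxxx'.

(0,0): Delta=1.0000 Bond=-237.2074
(1,0): Delta=1.0000 Bond=-277.5327
(1,1): Delta=1.0000 Bond=-277.5327
(2,0): Delta=1.0000 Bond=-324.7133
(2,1): Delta=1.0000 Bond=-324.7133
(2,2): Delta=1.0000 Bond=-324.7133
(3,0): Delta=1.0000 Bond=-379.9145
(3,1): Delta=1.0000 Bond=-379.9145
(3,2): Delta=1.0000 Bond=-379.9145
(3,3): Delta=1.0000 Bond=-379.9145
V0=-75.2074

No-arbitrage ⇒ martingale measure with p* = (R−d)/(u−d) = 0.7458.
Payoff layer (t=4): V(4,0)=-398.4948, V(4,1)=-361.3126, V(4,2)=-294.0790, V(4,3)=-172.5058, V(4,4)=47.3252
Node (3,0) S=63.0208: V=(p*·-361.3126+(1−p*)·-398.4948)/1.17=-316.8938; Δ=(-361.3126−-398.4948)/(83.1874−46.0052)=1.0000; B=V−Δ·S=-379.9145
Node (3,1) S=113.9553: V=(p*·-294.0790+(1−p*)·-361.3126)/1.17=-265.9592; Δ=(-294.0790−-361.3126)/(150.4210−83.1874)=1.0000; B=V−Δ·S=-379.9145
Node (3,2) S=206.0562: V=(p*·-172.5058+(1−p*)·-294.0790)/1.17=-173.8583; Δ=(-172.5058−-294.0790)/(271.9942−150.4210)=1.0000; B=V−Δ·S=-379.9145
Node (3,3) S=372.5948: V=(p*·47.3252+(1−p*)·-172.5058)/1.17=-7.3197; Δ=(47.3252−-172.5058)/(491.8252−271.9942)=1.0000; B=V−Δ·S=-379.9145
Node (2,0) S=86.3298: V=(p*·-265.9592+(1−p*)·-316.8938)/1.17=-238.3835; Δ=(-265.9592−-316.8938)/(113.9553−63.0208)=1.0000; B=V−Δ·S=-324.7133
Node (2,1) S=156.1032: V=(p*·-173.8583+(1−p*)·-265.9592)/1.17=-168.6101; Δ=(-173.8583−-265.9592)/(206.0562−113.9553)=1.0000; B=V−Δ·S=-324.7133
Node (2,2) S=282.2688: V=(p*·-7.3197+(1−p*)·-173.8583)/1.17=-42.4445; Δ=(-7.3197−-173.8583)/(372.5948−206.0562)=1.0000; B=V−Δ·S=-324.7133
Node (1,0) S=118.2600: V=(p*·-168.6101+(1−p*)·-238.3835)/1.17=-159.2727; Δ=(-168.6101−-238.3835)/(156.1032−86.3298)=1.0000; B=V−Δ·S=-277.5327
Node (1,1) S=213.8400: V=(p*·-42.4445+(1−p*)·-168.6101)/1.17=-63.6927; Δ=(-42.4445−-168.6101)/(282.2688−156.1032)=1.0000; B=V−Δ·S=-277.5327
Node (0,0) S=162.0000: V=(p*·-63.6927+(1−p*)·-159.2727)/1.17=-75.2074; Δ=(-63.6927−-159.2727)/(213.8400−118.2600)=1.0000; B=V−Δ·S=-237.2074
The time-0 hedge costs -75.2074, which is the no-arbitrage price.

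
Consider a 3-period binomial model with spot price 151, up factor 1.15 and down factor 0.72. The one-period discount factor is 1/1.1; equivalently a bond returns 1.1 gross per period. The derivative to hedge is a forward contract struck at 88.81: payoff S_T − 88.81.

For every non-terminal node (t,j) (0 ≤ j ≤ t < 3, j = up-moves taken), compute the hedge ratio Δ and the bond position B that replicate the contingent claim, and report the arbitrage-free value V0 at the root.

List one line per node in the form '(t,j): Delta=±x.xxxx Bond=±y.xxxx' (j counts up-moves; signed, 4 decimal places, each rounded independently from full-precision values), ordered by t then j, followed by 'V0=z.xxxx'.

(0,0): Delta=1.0000 Bond=-66.7243
(1,0): Delta=1.0000 Bond=-73.3967
(1,1): Delta=1.0000 Bond=-73.3967
(2,0): Delta=1.0000 Bond=-80.7364
(2,1): Delta=1.0000 Bond=-80.7364
(2,2): Delta=1.0000 Bond=-80.7364
V0=84.2757

Since d<R<u, set p* = (R−d)/(u−d) = 0.8837; price each node as the discounted p*-expectation of its children.
At expiry t=3: V(3,0)=-32.4496, V(3,1)=1.2102, V(3,2)=54.9722, V(3,3)=140.8421
(2,0): S=78.2784. Δ = (V_up−V_dn)/(S_up−S_dn) = (1.2102−-32.4496)/(90.0202−56.3604) = 1.0000. V = [p*·1.2102 + (1−p*)·-32.4496]/1.1 = -2.4580. B = V − Δ·S = -80.7364.
(2,1): S=125.0280. Δ = (V_up−V_dn)/(S_up−S_dn) = (54.9722−1.2102)/(143.7822−90.0202) = 1.0000. V = [p*·54.9722 + (1−p*)·1.2102]/1.1 = 44.2916. B = V − Δ·S = -80.7364.
(2,2): S=199.6975. Δ = (V_up−V_dn)/(S_up−S_dn) = (140.8421−54.9722)/(229.6521−143.7822) = 1.0000. V = [p*·140.8421 + (1−p*)·54.9722]/1.1 = 118.9611. B = V − Δ·S = -80.7364.
(1,0): S=108.7200. Δ = (V_up−V_dn)/(S_up−S_dn) = (44.2916−-2.4580)/(125.0280−78.2784) = 1.0000. V = [p*·44.2916 + (1−p*)·-2.4580]/1.1 = 35.3233. B = V − Δ·S = -73.3967.
(1,1): S=173.6500. Δ = (V_up−V_dn)/(S_up−S_dn) = (118.9611−44.2916)/(199.6975−125.0280) = 1.0000. V = [p*·118.9611 + (1−p*)·44.2916]/1.1 = 100.2533. B = V − Δ·S = -73.3967.
(0,0): S=151.0000. Δ = (V_up−V_dn)/(S_up−S_dn) = (100.2533−35.3233)/(173.6500−108.7200) = 1.0000. V = [p*·100.2533 + (1−p*)·35.3233]/1.1 = 84.2757. B = V − Δ·S = -66.7243.
The time-0 hedge costs 84.2757, which is the no-arbitrage price.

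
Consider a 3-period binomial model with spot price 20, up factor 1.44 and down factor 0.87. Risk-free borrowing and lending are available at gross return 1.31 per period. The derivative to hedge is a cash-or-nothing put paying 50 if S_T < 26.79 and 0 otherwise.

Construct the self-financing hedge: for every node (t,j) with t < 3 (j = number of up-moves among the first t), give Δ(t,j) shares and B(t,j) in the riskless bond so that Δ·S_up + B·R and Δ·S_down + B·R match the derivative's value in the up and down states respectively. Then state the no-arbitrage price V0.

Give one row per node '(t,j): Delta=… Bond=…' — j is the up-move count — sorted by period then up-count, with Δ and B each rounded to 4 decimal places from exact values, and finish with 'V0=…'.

(0,0): Delta=-0.8999 Bond=20.9412
(1,0): Delta=-2.9707 Bond=63.4639
(1,1): Delta=-0.5303 Bond=16.7874
(2,0): Delta=0.0000 Bond=38.1679
(2,1): Delta=-3.5009 Bond=96.4243
(2,2): Delta=0.0000 Bond=0.0000
V0=2.9430

No-arbitrage ⇒ martingale measure with p* = (R−d)/(u−d) = 0.7719.
Terminal payoffs: V(3,0)=50.0000, V(3,1)=50.0000, V(3,2)=0.0000, V(3,3)=0.0000
Node (2,0) S=15.1380: V=(p*·50.0000+(1−p*)·50.0000)/1.31=38.1679; Δ=(50.0000−50.0000)/(21.7987−13.1701)=0.0000; B=V−Δ·S=38.1679
Node (2,1) S=25.0560: V=(p*·0.0000+(1−p*)·50.0000)/1.31=8.7050; Δ=(0.0000−50.0000)/(36.0806−21.7987)=-3.5009; B=V−Δ·S=96.4243
Node (2,2) S=41.4720: V=(p*·0.0000+(1−p*)·0.0000)/1.31=0.0000; Δ=(0.0000−0.0000)/(59.7197−36.0806)=0.0000; B=V−Δ·S=0.0000
Node (1,0) S=17.4000: V=(p*·8.7050+(1−p*)·38.1679)/1.31=11.7745; Δ=(8.7050−38.1679)/(25.0560−15.1380)=-2.9707; B=V−Δ·S=63.4639
Node (1,1) S=28.8000: V=(p*·0.0000+(1−p*)·8.7050)/1.31=1.5155; Δ=(0.0000−8.7050)/(41.4720−25.0560)=-0.5303; B=V−Δ·S=16.7874
Node (0,0) S=20.0000: V=(p*·1.5155+(1−p*)·11.7745)/1.31=2.9430; Δ=(1.5155−11.7745)/(28.8000−17.4000)=-0.8999; B=V−Δ·S=20.9412
Each (Δ,B) replicates both successor values, so the strategy is self-financing and V0 is arbitrage-free.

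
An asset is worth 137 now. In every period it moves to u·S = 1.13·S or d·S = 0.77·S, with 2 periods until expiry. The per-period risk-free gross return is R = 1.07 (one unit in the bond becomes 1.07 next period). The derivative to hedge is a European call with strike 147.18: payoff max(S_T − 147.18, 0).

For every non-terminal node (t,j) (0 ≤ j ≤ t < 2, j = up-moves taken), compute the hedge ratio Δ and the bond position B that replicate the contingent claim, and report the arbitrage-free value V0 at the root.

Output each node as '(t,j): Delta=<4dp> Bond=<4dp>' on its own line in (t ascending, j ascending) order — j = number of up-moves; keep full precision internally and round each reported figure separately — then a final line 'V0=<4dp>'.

Under the risk-neutral measure, an up-move has probability p* = (R−d)/(u−d) = 0.8333 and values discount at R = 1.07.
Payoff layer (t=2): V(2,0)=0.0000, V(2,1)=0.0000, V(2,2)=27.7553
Node (1,0) S=105.4900: V=(p*·0.0000+(1−p*)·0.0000)/1.07=0.0000; Δ=(0.0000−0.0000)/(119.2037−81.2273)=0.0000; B=V−Δ·S=0.0000
Node (1,1) S=154.8100: V=(p*·27.7553+(1−p*)·0.0000)/1.07=21.6163; Δ=(27.7553−0.0000)/(174.9353−119.2037)=0.4980; B=V−Δ·S=-55.4818
Node (0,0) S=137.0000: V=(p*·21.6163+(1−p*)·0.0000)/1.07=16.8351; Δ=(21.6163−0.0000)/(154.8100−105.4900)=0.4383; B=V−Δ·S=-43.2101
Root portfolio cost Δ·137+B reproduces V0=16.8351.

(0,0): Delta=0.4383 Bond=-43.2101
(1,0): Delta=0.0000 Bond=0.0000
(1,1): Delta=0.4980 Bond=-55.4818
V0=16.8351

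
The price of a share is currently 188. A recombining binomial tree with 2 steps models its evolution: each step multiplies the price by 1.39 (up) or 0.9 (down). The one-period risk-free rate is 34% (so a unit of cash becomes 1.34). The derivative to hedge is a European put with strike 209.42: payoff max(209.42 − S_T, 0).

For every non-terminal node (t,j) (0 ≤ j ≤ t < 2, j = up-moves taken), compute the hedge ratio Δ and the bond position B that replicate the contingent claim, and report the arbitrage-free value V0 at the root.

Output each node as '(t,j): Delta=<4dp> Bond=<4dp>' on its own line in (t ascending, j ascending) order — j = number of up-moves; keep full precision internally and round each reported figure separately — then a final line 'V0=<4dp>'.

The replicating-portfolio and risk-neutral prices coincide; use p* = (1.34−0.9)/(1.39−0.9) = 0.8980 for the latter.
Terminal values V(2,·): V(2,0)=57.1400, V(2,1)=0.0000, V(2,2)=0.0000
Node (1,0) S=169.2000: V=(p*·0.0000+(1−p*)·57.1400)/1.34=4.3512; Δ=(0.0000−57.1400)/(235.1880−152.2800)=-0.6892; B=V−Δ·S=120.9634
Node (1,1) S=261.3200: V=(p*·0.0000+(1−p*)·0.0000)/1.34=0.0000; Δ=(0.0000−0.0000)/(363.2348−235.1880)=0.0000; B=V−Δ·S=0.0000
Node (0,0) S=188.0000: V=(p*·0.0000+(1−p*)·4.3512)/1.34=0.3313; Δ=(0.0000−4.3512)/(261.3200−169.2000)=-0.0472; B=V−Δ·S=9.2113
Check: Δ(0,0)·S0 + B(0,0) = 0.3313 = V0.

(0,0): Delta=-0.0472 Bond=9.2113
(1,0): Delta=-0.6892 Bond=120.9634
(1,1): Delta=0.0000 Bond=0.0000
V0=0.3313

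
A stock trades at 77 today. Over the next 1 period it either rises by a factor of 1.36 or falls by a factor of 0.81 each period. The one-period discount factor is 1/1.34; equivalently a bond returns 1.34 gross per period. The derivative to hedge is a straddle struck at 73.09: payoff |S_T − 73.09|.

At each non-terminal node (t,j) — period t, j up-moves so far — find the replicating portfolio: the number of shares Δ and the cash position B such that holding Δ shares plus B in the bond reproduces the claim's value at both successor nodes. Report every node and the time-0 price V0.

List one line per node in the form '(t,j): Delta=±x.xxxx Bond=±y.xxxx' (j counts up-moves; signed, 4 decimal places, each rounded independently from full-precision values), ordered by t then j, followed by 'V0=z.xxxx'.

Risk-neutral probability p* = (R−d)/(u−d) = (1.34−0.81)/(1.36−0.81) = 0.9636.
At expiry t=1: V(1,0)=10.7200, V(1,1)=31.6300
  t=0,j=0: stock 77.0000 → up 104.7200 (V=31.6300), down 62.3700 (V=10.7200). Price 23.0370; hedge Δ=0.4937, bond B=-14.9811.
Check: Δ(0,0)·S0 + B(0,0) = 23.0370 = V0.

(0,0): Delta=0.4937 Bond=-14.9811
V0=23.0370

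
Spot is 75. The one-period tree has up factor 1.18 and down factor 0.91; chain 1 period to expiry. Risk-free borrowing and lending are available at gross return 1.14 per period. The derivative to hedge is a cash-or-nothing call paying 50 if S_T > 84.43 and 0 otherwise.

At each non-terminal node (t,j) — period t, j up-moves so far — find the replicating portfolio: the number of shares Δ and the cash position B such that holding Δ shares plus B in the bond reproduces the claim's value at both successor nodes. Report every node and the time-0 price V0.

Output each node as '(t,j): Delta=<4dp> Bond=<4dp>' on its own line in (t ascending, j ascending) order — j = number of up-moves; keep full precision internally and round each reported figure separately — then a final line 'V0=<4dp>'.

(0,0): Delta=2.4691 Bond=-147.8233
V0=37.3619

Under the risk-neutral measure, an up-move has probability p* = (R−d)/(u−d) = 0.8519 and values discount at R = 1.14.
Terminal values V(1,·): V(1,0)=0.0000, V(1,1)=50.0000
(0,0): S=75.0000. Δ = (V_up−V_dn)/(S_up−S_dn) = (50.0000−0.0000)/(88.5000−68.2500) = 2.4691. V = [p*·50.0000 + (1−p*)·0.0000]/1.14 = 37.3619. B = V − Δ·S = -147.8233.
Self-financing check: at every node Δ·S+B equals the discounted successor values.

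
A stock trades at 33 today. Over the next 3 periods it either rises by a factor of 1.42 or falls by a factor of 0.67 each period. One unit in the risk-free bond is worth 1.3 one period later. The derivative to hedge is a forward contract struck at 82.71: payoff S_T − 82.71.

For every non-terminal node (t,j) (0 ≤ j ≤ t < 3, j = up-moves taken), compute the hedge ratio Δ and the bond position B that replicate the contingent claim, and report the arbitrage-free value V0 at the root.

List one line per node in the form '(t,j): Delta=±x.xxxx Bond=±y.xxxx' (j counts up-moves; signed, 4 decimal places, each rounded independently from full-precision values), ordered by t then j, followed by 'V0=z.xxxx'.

(0,0): Delta=1.0000 Bond=-37.6468
(1,0): Delta=1.0000 Bond=-48.9408
(1,1): Delta=1.0000 Bond=-48.9408
(2,0): Delta=1.0000 Bond=-63.6231
(2,1): Delta=1.0000 Bond=-63.6231
(2,2): Delta=1.0000 Bond=-63.6231
V0=-4.6468

Risk-neutral probability p* = (R−d)/(u−d) = (1.3−0.67)/(1.42−0.67) = 0.8400.
Payoff layer (t=3): V(3,0)=-72.7848, V(3,1)=-61.6745, V(3,2)=-38.1274, V(3,3)=11.7785
Node (2,0) S=14.8137: V=(p*·-61.6745+(1−p*)·-72.7848)/1.3=-48.8094; Δ=(-61.6745−-72.7848)/(21.0355−9.9252)=1.0000; B=V−Δ·S=-63.6231
Node (2,1) S=31.3962: V=(p*·-38.1274+(1−p*)·-61.6745)/1.3=-32.2269; Δ=(-38.1274−-61.6745)/(44.5826−21.0355)=1.0000; B=V−Δ·S=-63.6231
Node (2,2) S=66.5412: V=(p*·11.7785+(1−p*)·-38.1274)/1.3=2.9181; Δ=(11.7785−-38.1274)/(94.4885−44.5826)=1.0000; B=V−Δ·S=-63.6231
Node (1,0) S=22.1100: V=(p*·-32.2269+(1−p*)·-48.8094)/1.3=-26.8308; Δ=(-32.2269−-48.8094)/(31.3962−14.8137)=1.0000; B=V−Δ·S=-48.9408
Node (1,1) S=46.8600: V=(p*·2.9181+(1−p*)·-32.2269)/1.3=-2.0808; Δ=(2.9181−-32.2269)/(66.5412−31.3962)=1.0000; B=V−Δ·S=-48.9408
Node (0,0) S=33.0000: V=(p*·-2.0808+(1−p*)·-26.8308)/1.3=-4.6468; Δ=(-2.0808−-26.8308)/(46.8600−22.1100)=1.0000; B=V−Δ·S=-37.6468
Each (Δ,B) replicates both successor values, so the strategy is self-financing and V0 is arbitrage-free.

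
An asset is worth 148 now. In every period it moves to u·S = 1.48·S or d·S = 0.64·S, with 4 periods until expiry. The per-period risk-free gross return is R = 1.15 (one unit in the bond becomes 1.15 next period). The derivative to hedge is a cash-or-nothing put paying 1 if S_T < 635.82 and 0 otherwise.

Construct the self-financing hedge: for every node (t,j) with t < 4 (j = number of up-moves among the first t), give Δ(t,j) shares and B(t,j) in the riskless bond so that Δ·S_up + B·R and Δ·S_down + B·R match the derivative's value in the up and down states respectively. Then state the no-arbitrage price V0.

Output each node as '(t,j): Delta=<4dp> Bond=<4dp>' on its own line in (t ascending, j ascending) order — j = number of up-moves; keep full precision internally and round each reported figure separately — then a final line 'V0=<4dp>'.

(0,0): Delta=-0.0012 Bond=0.6692
(1,0): Delta=0.0000 Bond=0.6575
(1,1): Delta=-0.0015 Bond=0.8422
(2,0): Delta=0.0000 Bond=0.7561
(2,1): Delta=0.0000 Bond=0.7561
(2,2): Delta=-0.0019 Bond=1.1059
(3,0): Delta=0.0000 Bond=0.8696
(3,1): Delta=0.0000 Bond=0.8696
(3,2): Delta=0.0000 Bond=0.8696
(3,3): Delta=-0.0025 Bond=1.5321
V0=0.4941

Since d<R<u, set p* = (R−d)/(u−d) = 0.6071; price each node as the discounted p*-expectation of its children.
At expiry t=4: V(4,0)=1.0000, V(4,1)=1.0000, V(4,2)=1.0000, V(4,3)=1.0000, V(4,4)=0.0000
  t=3,j=0: stock 38.7973 → up 57.4200 (V=1.0000), down 24.8303 (V=1.0000). Price 0.8696; hedge Δ=0.0000, bond B=0.8696.
  t=3,j=1: stock 89.7188 → up 132.7838 (V=1.0000), down 57.4200 (V=1.0000). Price 0.8696; hedge Δ=0.0000, bond B=0.8696.
  t=3,j=2: stock 207.4747 → up 307.0625 (V=1.0000), down 132.7838 (V=1.0000). Price 0.8696; hedge Δ=0.0000, bond B=0.8696.
  t=3,j=3: stock 479.7852 → up 710.0821 (V=0.0000), down 307.0625 (V=1.0000). Price 0.3416; hedge Δ=-0.0025, bond B=1.5321.
  t=2,j=0: stock 60.6208 → up 89.7188 (V=0.8696), down 38.7973 (V=0.8696). Price 0.7561; hedge Δ=0.0000, bond B=0.7561.
  t=2,j=1: stock 140.1856 → up 207.4747 (V=0.8696), down 89.7188 (V=0.8696). Price 0.7561; hedge Δ=0.0000, bond B=0.7561.
  t=2,j=2: stock 324.1792 → up 479.7852 (V=0.3416), down 207.4747 (V=0.8696). Price 0.4774; hedge Δ=-0.0019, bond B=1.1059.
  t=1,j=0: stock 94.7200 → up 140.1856 (V=0.7561), down 60.6208 (V=0.7561). Price 0.6575; hedge Δ=0.0000, bond B=0.6575.
  t=1,j=1: stock 219.0400 → up 324.1792 (V=0.4774), down 140.1856 (V=0.7561). Price 0.5104; hedge Δ=-0.0015, bond B=0.8422.
  t=0,j=0: stock 148.0000 → up 219.0400 (V=0.5104), down 94.7200 (V=0.6575). Price 0.4941; hedge Δ=-0.0012, bond B=0.6692.
Root portfolio cost Δ·148+B reproduces V0=0.4941.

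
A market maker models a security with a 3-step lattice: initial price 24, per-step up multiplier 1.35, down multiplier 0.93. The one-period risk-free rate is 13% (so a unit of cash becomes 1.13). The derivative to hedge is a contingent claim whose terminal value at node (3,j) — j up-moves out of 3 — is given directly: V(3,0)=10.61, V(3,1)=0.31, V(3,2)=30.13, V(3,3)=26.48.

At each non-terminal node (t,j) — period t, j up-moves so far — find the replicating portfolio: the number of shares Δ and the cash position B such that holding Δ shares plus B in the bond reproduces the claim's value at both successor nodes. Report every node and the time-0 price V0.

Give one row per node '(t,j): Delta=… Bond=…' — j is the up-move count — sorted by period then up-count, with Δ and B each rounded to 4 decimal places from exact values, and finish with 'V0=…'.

Under the risk-neutral measure, an up-move has probability p* = (R−d)/(u−d) = 0.4762 and values discount at R = 1.13.
At expiry t=3: V(3,0)=10.6100, V(3,1)=0.3100, V(3,2)=30.1300, V(3,3)=26.4800
(2,0): S=20.7576. Δ = (V_up−V_dn)/(S_up−S_dn) = (0.3100−10.6100)/(28.0228−19.3046) = -1.1814. V = [p*·0.3100 + (1−p*)·10.6100]/1.13 = 5.0489. B = V − Δ·S = 29.5727.
(2,1): S=30.1320. Δ = (V_up−V_dn)/(S_up−S_dn) = (30.1300−0.3100)/(40.6782−28.0228) = 2.3563. V = [p*·30.1300 + (1−p*)·0.3100]/1.13 = 12.8407. B = V − Δ·S = -58.1593.
(2,2): S=43.7400. Δ = (V_up−V_dn)/(S_up−S_dn) = (26.4800−30.1300)/(59.0490−40.6782) = -0.1987. V = [p*·26.4800 + (1−p*)·30.1300]/1.13 = 25.1256. B = V − Δ·S = 33.8161.
(1,0): S=22.3200. Δ = (V_up−V_dn)/(S_up−S_dn) = (12.8407−5.0489)/(30.1320−20.7576) = 0.8312. V = [p*·12.8407 + (1−p*)·5.0489]/1.13 = 7.7516. B = V − Δ·S = -10.8004.
(1,1): S=32.4000. Δ = (V_up−V_dn)/(S_up−S_dn) = (25.1256−12.8407)/(43.7400−30.1320) = 0.9028. V = [p*·25.1256 + (1−p*)·12.8407]/1.13 = 16.5404. B = V − Δ·S = -12.7093.
(0,0): S=24.0000. Δ = (V_up−V_dn)/(S_up−S_dn) = (16.5404−7.7516)/(32.4000−22.3200) = 0.8719. V = [p*·16.5404 + (1−p*)·7.7516]/1.13 = 10.5635. B = V − Δ·S = -10.3623.
Root portfolio cost Δ·24+B reproduces V0=10.5635.

(0,0): Delta=0.8719 Bond=-10.3623
(1,0): Delta=0.8312 Bond=-10.8004
(1,1): Delta=0.9028 Bond=-12.7093
(2,0): Delta=-1.1814 Bond=29.5727
(2,1): Delta=2.3563 Bond=-58.1593
(2,2): Delta=-0.1987 Bond=33.8161
V0=10.5635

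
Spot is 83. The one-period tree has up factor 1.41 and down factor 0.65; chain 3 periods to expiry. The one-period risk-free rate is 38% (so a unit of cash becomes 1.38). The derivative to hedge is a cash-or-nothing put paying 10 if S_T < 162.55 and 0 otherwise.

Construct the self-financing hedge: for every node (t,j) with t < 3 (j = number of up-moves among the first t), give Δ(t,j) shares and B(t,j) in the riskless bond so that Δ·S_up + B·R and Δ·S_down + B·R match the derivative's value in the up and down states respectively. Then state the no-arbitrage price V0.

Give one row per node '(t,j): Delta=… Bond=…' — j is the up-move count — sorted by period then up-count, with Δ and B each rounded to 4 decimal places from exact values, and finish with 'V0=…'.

(0,0): Delta=-0.0768 Bond=6.8076
(1,0): Delta=0.0000 Bond=5.2510
(1,1): Delta=-0.0783 Bond=9.5647
(2,0): Delta=0.0000 Bond=7.2464
(2,1): Delta=0.0000 Bond=7.2464
(2,2): Delta=-0.0797 Bond=13.4439
V0=0.4330

Since d<R<u, set p* = (R−d)/(u−d) = 0.9605; price each node as the discounted p*-expectation of its children.
Terminal payoffs: V(3,0)=10.0000, V(3,1)=10.0000, V(3,2)=10.0000, V(3,3)=0.0000
(2,0): S=35.0675. Δ = (V_up−V_dn)/(S_up−S_dn) = (10.0000−10.0000)/(49.4452−22.7939) = 0.0000. V = [p*·10.0000 + (1−p*)·10.0000]/1.38 = 7.2464. B = V − Δ·S = 7.2464.
(2,1): S=76.0695. Δ = (V_up−V_dn)/(S_up−S_dn) = (10.0000−10.0000)/(107.2580−49.4452) = 0.0000. V = [p*·10.0000 + (1−p*)·10.0000]/1.38 = 7.2464. B = V − Δ·S = 7.2464.
(2,2): S=165.0123. Δ = (V_up−V_dn)/(S_up−S_dn) = (0.0000−10.0000)/(232.6673−107.2580) = -0.0797. V = [p*·0.0000 + (1−p*)·10.0000]/1.38 = 0.2860. B = V − Δ·S = 13.4439.
(1,0): S=53.9500. Δ = (V_up−V_dn)/(S_up−S_dn) = (7.2464−7.2464)/(76.0695−35.0675) = 0.0000. V = [p*·7.2464 + (1−p*)·7.2464]/1.38 = 5.2510. B = V − Δ·S = 5.2510.
(1,1): S=117.0300. Δ = (V_up−V_dn)/(S_up−S_dn) = (0.2860−7.2464)/(165.0123−76.0695) = -0.0783. V = [p*·0.2860 + (1−p*)·7.2464]/1.38 = 0.4064. B = V − Δ·S = 9.5647.
(0,0): S=83.0000. Δ = (V_up−V_dn)/(S_up−S_dn) = (0.4064−5.2510)/(117.0300−53.9500) = -0.0768. V = [p*·0.4064 + (1−p*)·5.2510]/1.38 = 0.4330. B = V − Δ·S = 6.8076.
Self-financing check: at every node Δ·S+B equals the discounted successor values.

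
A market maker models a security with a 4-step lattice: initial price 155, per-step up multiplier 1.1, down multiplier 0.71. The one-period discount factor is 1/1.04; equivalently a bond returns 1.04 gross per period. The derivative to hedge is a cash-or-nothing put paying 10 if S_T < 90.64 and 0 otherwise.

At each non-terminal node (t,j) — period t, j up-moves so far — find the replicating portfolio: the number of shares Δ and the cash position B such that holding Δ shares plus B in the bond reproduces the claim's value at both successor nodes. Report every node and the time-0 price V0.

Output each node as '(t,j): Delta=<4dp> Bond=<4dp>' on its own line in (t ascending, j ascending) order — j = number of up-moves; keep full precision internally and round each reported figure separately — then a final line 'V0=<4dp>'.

(0,0): Delta=-0.0088 Bond=1.4797
(1,0): Delta=-0.0561 Bond=6.7386
(1,1): Delta=-0.0033 Bond=0.5935
(2,0): Delta=-0.2670 Bond=23.4877
(2,1): Delta=-0.0313 Bond=4.0119
(2,2): Delta=0.0000 Bond=0.0000
(3,0): Delta=0.0000 Bond=9.6154
(3,1): Delta=-0.2983 Bond=27.1203
(3,2): Delta=0.0000 Bond=0.0000
(3,3): Delta=0.0000 Bond=0.0000
V0=0.1101

Risk-neutral probability p* = (R−d)/(u−d) = (1.04−0.71)/(1.1−0.71) = 0.8462.
Terminal payoffs: V(4,0)=10.0000, V(4,1)=10.0000, V(4,2)=0.0000, V(4,3)=0.0000, V(4,4)=0.0000
  t=3,j=0: stock 55.4762 → up 61.0238 (V=10.0000), down 39.3881 (V=10.0000). Price 9.6154; hedge Δ=0.0000, bond B=9.6154.
  t=3,j=1: stock 85.9490 → up 94.5440 (V=0.0000), down 61.0238 (V=10.0000). Price 1.4793; hedge Δ=-0.2983, bond B=27.1203.
  t=3,j=2: stock 133.1605 → up 146.4766 (V=0.0000), down 94.5440 (V=0.0000). Price 0.0000; hedge Δ=0.0000, bond B=0.0000.
  t=3,j=3: stock 206.3050 → up 226.9355 (V=0.0000), down 146.4766 (V=0.0000). Price 0.0000; hedge Δ=0.0000, bond B=0.0000.
  t=2,j=0: stock 78.1355 → up 85.9490 (V=1.4793), down 55.4762 (V=9.6154). Price 2.6260; hedge Δ=-0.2670, bond B=23.4877.
  t=2,j=1: stock 121.0550 → up 133.1605 (V=0.0000), down 85.9490 (V=1.4793). Price 0.2188; hedge Δ=-0.0313, bond B=4.0119.
  t=2,j=2: stock 187.5500 → up 206.3050 (V=0.0000), down 133.1605 (V=0.0000). Price 0.0000; hedge Δ=0.0000, bond B=0.0000.
  t=1,j=0: stock 110.0500 → up 121.0550 (V=0.2188), down 78.1355 (V=2.6260). Price 0.5665; hedge Δ=-0.0561, bond B=6.7386.
  t=1,j=1: stock 170.5000 → up 187.5500 (V=0.0000), down 121.0550 (V=0.2188). Price 0.0324; hedge Δ=-0.0033, bond B=0.5935.
  t=0,j=0: stock 155.0000 → up 170.5000 (V=0.0324), down 110.0500 (V=0.5665). Price 0.1101; hedge Δ=-0.0088, bond B=1.4797.
Check: Δ(0,0)·S0 + B(0,0) = 0.1101 = V0.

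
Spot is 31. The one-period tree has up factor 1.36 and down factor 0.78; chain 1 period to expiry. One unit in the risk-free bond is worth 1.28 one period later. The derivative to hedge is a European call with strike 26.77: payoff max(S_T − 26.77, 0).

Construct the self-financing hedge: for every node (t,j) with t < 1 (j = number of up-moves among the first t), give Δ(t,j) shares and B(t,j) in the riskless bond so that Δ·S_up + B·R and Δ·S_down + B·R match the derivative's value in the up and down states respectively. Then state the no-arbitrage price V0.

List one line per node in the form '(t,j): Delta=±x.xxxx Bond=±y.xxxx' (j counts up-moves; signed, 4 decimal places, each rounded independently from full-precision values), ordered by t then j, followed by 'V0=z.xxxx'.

No-arbitrage ⇒ martingale measure with p* = (R−d)/(u−d) = 0.8621.
At expiry t=1: V(1,0)=0.0000, V(1,1)=15.3900
Node (0,0) S=31.0000: V=(p*·15.3900+(1−p*)·0.0000)/1.28=10.3650; Δ=(15.3900−0.0000)/(42.1600−24.1800)=0.8560; B=V−Δ·S=-16.1695
Root portfolio cost Δ·31+B reproduces V0=10.3650.

(0,0): Delta=0.8560 Bond=-16.1695
V0=10.3650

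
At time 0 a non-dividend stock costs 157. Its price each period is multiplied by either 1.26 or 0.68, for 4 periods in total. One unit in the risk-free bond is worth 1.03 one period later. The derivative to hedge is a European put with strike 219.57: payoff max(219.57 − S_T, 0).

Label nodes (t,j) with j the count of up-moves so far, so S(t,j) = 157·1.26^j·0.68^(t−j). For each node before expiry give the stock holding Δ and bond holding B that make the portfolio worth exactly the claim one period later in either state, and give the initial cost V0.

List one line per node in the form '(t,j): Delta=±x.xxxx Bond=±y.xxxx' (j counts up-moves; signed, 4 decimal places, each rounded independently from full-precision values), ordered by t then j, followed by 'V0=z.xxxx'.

(0,0): Delta=-0.6110 Bond=154.7651
(1,0): Delta=-1.0000 Bond=200.9377
(1,1): Delta=-0.4730 Bond=132.1171
(2,0): Delta=-1.0000 Bond=206.9658
(2,1): Delta=-1.0000 Bond=206.9658
(2,2): Delta=-0.2862 Bond=89.4989
(3,0): Delta=-1.0000 Bond=213.1748
(3,1): Delta=-1.0000 Bond=213.1748
(3,2): Delta=-1.0000 Bond=213.1748
(3,3): Delta=-0.0330 Bond=12.6756
V0=58.8381

No-arbitrage ⇒ martingale measure with p* = (R−d)/(u−d) = 0.6034.
Payoff layer (t=4): V(4,0)=186.0012, V(4,1)=157.3691, V(4,2)=104.3153, V(4,3)=6.0099, V(4,4)=0.0000
(3,0): S=49.3658. Δ = (V_up−V_dn)/(S_up−S_dn) = (157.3691−186.0012)/(62.2009−33.5688) = -1.0000. V = [p*·157.3691 + (1−p*)·186.0012]/1.03 = 163.8089. B = V − Δ·S = 213.1748.
(3,1): S=91.4720. Δ = (V_up−V_dn)/(S_up−S_dn) = (104.3153−157.3691)/(115.2547−62.2009) = -1.0000. V = [p*·104.3153 + (1−p*)·157.3691]/1.03 = 121.7028. B = V − Δ·S = 213.1748.
(3,2): S=169.4922. Δ = (V_up−V_dn)/(S_up−S_dn) = (6.0099−104.3153)/(213.5601−115.2547) = -1.0000. V = [p*·6.0099 + (1−p*)·104.3153]/1.03 = 43.6826. B = V − Δ·S = 213.1748.
(3,3): S=314.0590. Δ = (V_up−V_dn)/(S_up−S_dn) = (0.0000−6.0099)/(395.7144−213.5601) = -0.0330. V = [p*·0.0000 + (1−p*)·6.0099]/1.03 = 2.3138. B = V − Δ·S = 12.6756.
(2,0): S=72.5968. Δ = (V_up−V_dn)/(S_up−S_dn) = (121.7028−163.8089)/(91.4720−49.3658) = -1.0000. V = [p*·121.7028 + (1−p*)·163.8089]/1.03 = 134.3690. B = V − Δ·S = 206.9658.
(2,1): S=134.5176. Δ = (V_up−V_dn)/(S_up−S_dn) = (43.6826−121.7028)/(169.4922−91.4720) = -1.0000. V = [p*·43.6826 + (1−p*)·121.7028]/1.03 = 72.4482. B = V − Δ·S = 206.9658.
(2,2): S=249.2532. Δ = (V_up−V_dn)/(S_up−S_dn) = (2.3138−43.6826)/(314.0590−169.4922) = -0.2862. V = [p*·2.3138 + (1−p*)·43.6826]/1.03 = 18.1735. B = V − Δ·S = 89.4989.
(1,0): S=106.7600. Δ = (V_up−V_dn)/(S_up−S_dn) = (72.4482−134.3690)/(134.5176−72.5968) = -1.0000. V = [p*·72.4482 + (1−p*)·134.3690]/1.03 = 94.1777. B = V − Δ·S = 200.9377.
(1,1): S=197.8200. Δ = (V_up−V_dn)/(S_up−S_dn) = (18.1735−72.4482)/(249.2532−134.5176) = -0.4730. V = [p*·18.1735 + (1−p*)·72.4482]/1.03 = 38.5400. B = V − Δ·S = 132.1171.
(0,0): S=157.0000. Δ = (V_up−V_dn)/(S_up−S_dn) = (38.5400−94.1777)/(197.8200−106.7600) = -0.6110. V = [p*·38.5400 + (1−p*)·94.1777]/1.03 = 58.8381. B = V − Δ·S = 154.7651.
The time-0 hedge costs 58.8381, which is the no-arbitrage price.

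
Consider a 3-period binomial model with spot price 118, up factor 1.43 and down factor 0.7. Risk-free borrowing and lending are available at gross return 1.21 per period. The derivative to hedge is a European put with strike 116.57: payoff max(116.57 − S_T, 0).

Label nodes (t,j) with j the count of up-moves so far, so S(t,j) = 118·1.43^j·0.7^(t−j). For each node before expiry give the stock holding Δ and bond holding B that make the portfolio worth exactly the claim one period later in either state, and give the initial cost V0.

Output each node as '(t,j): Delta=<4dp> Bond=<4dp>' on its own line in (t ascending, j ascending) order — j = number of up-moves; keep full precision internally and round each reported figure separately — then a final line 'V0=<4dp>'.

(0,0): Delta=-0.1435 Bond=21.7550
(1,0): Delta=-0.4988 Bond=55.6706
(1,1): Delta=-0.0685 Bond=13.6641
(2,0): Delta=-1.0000 Bond=96.3388
(2,1): Delta=-0.3930 Bond=54.8613
(2,2): Delta=0.0000 Bond=0.0000
V0=4.8170

No-arbitrage ⇒ martingale measure with p* = (R−d)/(u−d) = 0.6986.
At expiry t=3: V(3,0)=76.0960, V(3,1)=33.8874, V(3,2)=0.0000, V(3,3)=0.0000
  t=2,j=0: stock 57.8200 → up 82.6826 (V=33.8874), down 40.4740 (V=76.0960). Price 38.5188; hedge Δ=-1.0000, bond B=96.3388.
  t=2,j=1: stock 118.1180 → up 168.9087 (V=0.0000), down 82.6826 (V=33.8874). Price 8.4402; hedge Δ=-0.3930, bond B=54.8613.
  t=2,j=2: stock 241.2982 → up 345.0564 (V=0.0000), down 168.9087 (V=0.0000). Price 0.0000; hedge Δ=0.0000, bond B=0.0000.
  t=1,j=0: stock 82.6000 → up 118.1180 (V=8.4402), down 57.8200 (V=38.5188). Price 14.4669; hedge Δ=-0.4988, bond B=55.6706.
  t=1,j=1: stock 168.7400 → up 241.2982 (V=0.0000), down 118.1180 (V=8.4402). Price 2.1022; hedge Δ=-0.0685, bond B=13.6641.
  t=0,j=0: stock 118.0000 → up 168.7400 (V=2.1022), down 82.6000 (V=14.4669). Price 4.8170; hedge Δ=-0.1435, bond B=21.7550.
Self-financing check: at every node Δ·S+B equals the discounted successor values.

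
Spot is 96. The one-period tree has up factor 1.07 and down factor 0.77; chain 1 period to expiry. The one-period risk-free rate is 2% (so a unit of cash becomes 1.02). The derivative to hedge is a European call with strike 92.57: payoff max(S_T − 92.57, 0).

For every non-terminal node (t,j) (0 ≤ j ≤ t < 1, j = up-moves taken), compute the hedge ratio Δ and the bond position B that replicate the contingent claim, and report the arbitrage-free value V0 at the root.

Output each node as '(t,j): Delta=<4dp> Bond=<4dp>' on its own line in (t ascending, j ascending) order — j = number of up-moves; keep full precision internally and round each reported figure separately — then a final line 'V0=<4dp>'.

Under the risk-neutral measure, an up-move has probability p* = (R−d)/(u−d) = 0.8333 and values discount at R = 1.02.
Terminal payoffs: V(1,0)=0.0000, V(1,1)=10.1500
(0,0): S=96.0000. Δ = (V_up−V_dn)/(S_up−S_dn) = (10.1500−0.0000)/(102.7200−73.9200) = 0.3524. V = [p*·10.1500 + (1−p*)·0.0000]/1.02 = 8.2925. B = V − Δ·S = -25.5408.
Check: Δ(0,0)·S0 + B(0,0) = 8.2925 = V0.

(0,0): Delta=0.3524 Bond=-25.5408
V0=8.2925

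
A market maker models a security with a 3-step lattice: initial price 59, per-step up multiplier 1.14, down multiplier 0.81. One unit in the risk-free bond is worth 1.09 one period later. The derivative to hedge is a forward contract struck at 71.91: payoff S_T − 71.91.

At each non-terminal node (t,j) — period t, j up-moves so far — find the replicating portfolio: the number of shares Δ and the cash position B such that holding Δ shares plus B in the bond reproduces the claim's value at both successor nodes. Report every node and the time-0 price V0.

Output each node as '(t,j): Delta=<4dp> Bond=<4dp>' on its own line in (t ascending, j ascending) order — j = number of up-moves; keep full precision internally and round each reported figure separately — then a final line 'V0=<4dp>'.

(0,0): Delta=1.0000 Bond=-55.5277
(1,0): Delta=1.0000 Bond=-60.5252
(1,1): Delta=1.0000 Bond=-60.5252
(2,0): Delta=1.0000 Bond=-65.9725
(2,1): Delta=1.0000 Bond=-65.9725
(2,2): Delta=1.0000 Bond=-65.9725
V0=3.4723

Since d<R<u, set p* = (R−d)/(u−d) = 0.8485; price each node as the discounted p*-expectation of its children.
At expiry t=3: V(3,0)=-40.5550, V(3,1)=-27.7807, V(3,2)=-9.8021, V(3,3)=15.5011
Node (2,0) S=38.7099: V=(p*·-27.7807+(1−p*)·-40.5550)/1.09=-27.2626; Δ=(-27.7807−-40.5550)/(44.1293−31.3550)=1.0000; B=V−Δ·S=-65.9725
Node (2,1) S=54.4806: V=(p*·-9.8021+(1−p*)·-27.7807)/1.09=-11.4919; Δ=(-9.8021−-27.7807)/(62.1079−44.1293)=1.0000; B=V−Δ·S=-65.9725
Node (2,2) S=76.6764: V=(p*·15.5011+(1−p*)·-9.8021)/1.09=10.7039; Δ=(15.5011−-9.8021)/(87.4111−62.1079)=1.0000; B=V−Δ·S=-65.9725
Node (1,0) S=47.7900: V=(p*·-11.4919+(1−p*)·-27.2626)/1.09=-12.7352; Δ=(-11.4919−-27.2626)/(54.4806−38.7099)=1.0000; B=V−Δ·S=-60.5252
Node (1,1) S=67.2600: V=(p*·10.7039+(1−p*)·-11.4919)/1.09=6.7348; Δ=(10.7039−-11.4919)/(76.6764−54.4806)=1.0000; B=V−Δ·S=-60.5252
Node (0,0) S=59.0000: V=(p*·6.7348+(1−p*)·-12.7352)/1.09=3.4723; Δ=(6.7348−-12.7352)/(67.2600−47.7900)=1.0000; B=V−Δ·S=-55.5277
Each (Δ,B) replicates both successor values, so the strategy is self-financing and V0 is arbitrage-free.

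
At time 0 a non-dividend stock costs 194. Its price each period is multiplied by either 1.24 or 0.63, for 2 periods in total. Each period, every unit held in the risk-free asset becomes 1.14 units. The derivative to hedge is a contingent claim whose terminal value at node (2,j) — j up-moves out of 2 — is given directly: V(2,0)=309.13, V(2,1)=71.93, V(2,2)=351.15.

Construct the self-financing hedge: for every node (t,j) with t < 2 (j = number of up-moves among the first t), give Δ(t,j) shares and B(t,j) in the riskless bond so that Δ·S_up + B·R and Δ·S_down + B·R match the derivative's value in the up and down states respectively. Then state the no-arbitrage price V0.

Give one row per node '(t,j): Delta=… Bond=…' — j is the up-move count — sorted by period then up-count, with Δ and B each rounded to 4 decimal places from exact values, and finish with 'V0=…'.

(0,0): Delta=1.4422 Bond=-69.3481
(1,0): Delta=-3.1816 Bond=486.0588
(1,1): Delta=1.9028 Bond=-189.8638
V0=210.4347

The replicating-portfolio and risk-neutral prices coincide; use p* = (1.14−0.63)/(1.24−0.63) = 0.8361 for the latter.
Terminal values V(2,·): V(2,0)=309.1300, V(2,1)=71.9300, V(2,2)=351.1500
  t=1,j=0: stock 122.2200 → up 151.5528 (V=71.9300), down 76.9986 (V=309.1300). Price 97.2064; hedge Δ=-3.1816, bond B=486.0588.
  t=1,j=1: stock 240.5600 → up 298.2944 (V=351.1500), down 151.5528 (V=71.9300). Price 267.8739; hedge Δ=1.9028, bond B=-189.8638.
  t=0,j=0: stock 194.0000 → up 240.5600 (V=267.8739), down 122.2200 (V=97.2064). Price 210.4347; hedge Δ=1.4422, bond B=-69.3481.
Each (Δ,B) replicates both successor values, so the strategy is self-financing and V0 is arbitrage-free.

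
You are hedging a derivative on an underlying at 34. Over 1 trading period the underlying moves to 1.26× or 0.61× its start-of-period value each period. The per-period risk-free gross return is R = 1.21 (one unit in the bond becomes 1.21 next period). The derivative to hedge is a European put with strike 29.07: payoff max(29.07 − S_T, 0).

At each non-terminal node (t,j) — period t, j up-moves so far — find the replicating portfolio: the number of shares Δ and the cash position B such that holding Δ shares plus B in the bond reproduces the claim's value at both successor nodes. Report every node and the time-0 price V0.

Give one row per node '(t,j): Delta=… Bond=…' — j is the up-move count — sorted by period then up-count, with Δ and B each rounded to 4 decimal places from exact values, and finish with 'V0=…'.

Since d<R<u, set p* = (R−d)/(u−d) = 0.9231; price each node as the discounted p*-expectation of its children.
Terminal payoffs: V(1,0)=8.3300, V(1,1)=0.0000
  t=0,j=0: stock 34.0000 → up 42.8400 (V=0.0000), down 20.7400 (V=8.3300). Price 0.5296; hedge Δ=-0.3769, bond B=13.3449.
The time-0 hedge costs 0.5296, which is the no-arbitrage price.

(0,0): Delta=-0.3769 Bond=13.3449
V0=0.5296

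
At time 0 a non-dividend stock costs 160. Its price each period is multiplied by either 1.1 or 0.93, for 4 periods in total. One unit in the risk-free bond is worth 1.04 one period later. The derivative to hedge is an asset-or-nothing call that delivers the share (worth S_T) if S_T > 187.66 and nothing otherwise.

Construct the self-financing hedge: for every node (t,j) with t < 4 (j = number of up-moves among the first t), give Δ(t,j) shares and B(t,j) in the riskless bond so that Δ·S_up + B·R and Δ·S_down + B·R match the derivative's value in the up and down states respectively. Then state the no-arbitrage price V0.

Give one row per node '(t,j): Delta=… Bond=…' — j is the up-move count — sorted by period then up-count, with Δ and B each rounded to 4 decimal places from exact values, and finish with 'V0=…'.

(0,0): Delta=3.1902 Bond=-410.5753
(1,0): Delta=3.0307 Bond=-403.2761
(1,1): Delta=3.2637 Bond=-439.9376
(2,0): Delta=0.0000 Bond=0.0000
(2,1): Delta=4.4284 Bond=-648.1747
(2,2): Delta=2.7266 Bond=-353.5499
(3,0): Delta=0.0000 Bond=0.0000
(3,1): Delta=0.0000 Bond=0.0000
(3,2): Delta=6.4706 Bond=-1041.7936
(3,3): Delta=1.0000 Bond=0.0000
V0=99.8523

Since d<R<u, set p* = (R−d)/(u−d) = 0.6471; price each node as the discounted p*-expectation of its children.
Payoff layer (t=4): V(4,0)=0.0000, V(4,1)=0.0000, V(4,2)=0.0000, V(4,3)=198.0528, V(4,4)=234.2560
  t=3,j=0: stock 128.6971 → up 141.5668 (V=0.0000), down 119.6883 (V=0.0000). Price 0.0000; hedge Δ=0.0000, bond B=0.0000.
  t=3,j=1: stock 152.2224 → up 167.4446 (V=0.0000), down 141.5668 (V=0.0000). Price 0.0000; hedge Δ=0.0000, bond B=0.0000.
  t=3,j=2: stock 180.0480 → up 198.0528 (V=198.0528), down 167.4446 (V=0.0000). Price 123.2229; hedge Δ=6.4706, bond B=-1041.7936.
  t=3,j=3: stock 212.9600 → up 234.2560 (V=234.2560), down 198.0528 (V=198.0528). Price 212.9600; hedge Δ=1.0000, bond B=0.0000.
  t=2,j=0: stock 138.3840 → up 152.2224 (V=0.0000), down 128.6971 (V=0.0000). Price 0.0000; hedge Δ=0.0000, bond B=0.0000.
  t=2,j=1: stock 163.6800 → up 180.0480 (V=123.2229), down 152.2224 (V=0.0000). Price 76.6658; hedge Δ=4.4284, bond B=-648.1747.
  t=2,j=2: stock 193.6000 → up 212.9600 (V=212.9600), down 180.0480 (V=123.2229). Price 174.3155; hedge Δ=2.7266, bond B=-353.5499.
  t=1,j=0: stock 148.8000 → up 163.6800 (V=76.6658), down 138.3840 (V=0.0000). Price 47.6993; hedge Δ=3.0307, bond B=-403.2761.
  t=1,j=1: stock 176.0000 → up 193.6000 (V=174.3155), down 163.6800 (V=76.6658). Price 134.4720; hedge Δ=3.2637, bond B=-439.9376.
  t=0,j=0: stock 160.0000 → up 176.0000 (V=134.4720), down 148.8000 (V=47.6993). Price 99.8523; hedge Δ=3.1902, bond B=-410.5753.
The time-0 hedge costs 99.8523, which is the no-arbitrage price.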